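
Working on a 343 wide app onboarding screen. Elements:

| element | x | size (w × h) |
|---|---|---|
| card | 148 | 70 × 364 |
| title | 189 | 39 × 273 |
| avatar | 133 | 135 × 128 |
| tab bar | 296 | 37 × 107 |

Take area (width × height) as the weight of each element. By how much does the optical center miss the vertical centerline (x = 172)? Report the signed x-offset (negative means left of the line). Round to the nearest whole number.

≈ -11

Areas → weights: card 70·364 = 25480, title 39·273 = 10647, avatar 135·128 = 17280, tab bar 37·107 = 3959; Σw = 57366.
Σw·x = 25480·148 + 10647·189 + 17280·133 + 3959·296 = 9253427, so x̄ = 9253427/57366 ≈ 161.31.
Against x = 172, that's 161.31 − 172 = -10.69.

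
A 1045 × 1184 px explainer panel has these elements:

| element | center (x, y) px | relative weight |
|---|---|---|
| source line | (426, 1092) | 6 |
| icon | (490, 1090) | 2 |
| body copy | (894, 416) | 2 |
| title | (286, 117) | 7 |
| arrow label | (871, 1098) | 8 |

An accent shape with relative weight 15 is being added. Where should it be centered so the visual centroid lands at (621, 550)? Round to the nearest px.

(703, 189)

With the accent shape, Σw becomes 6 + 2 + 2 + 7 + 8 + 15 = 40.
x: target moment 40×621 = 24840; current 6·426 + 2·490 + 2·894 + 7·286 + 8·871 = 14294; the accent shape supplies 10546, so x = 10546/15 ≈ 703.07.
y: target moment 40×550 = 22000; current 6·1092 + 2·1090 + 2·416 + 7·117 + 8·1098 = 19167; the accent shape supplies 2833, so y = 2833/15 ≈ 188.87.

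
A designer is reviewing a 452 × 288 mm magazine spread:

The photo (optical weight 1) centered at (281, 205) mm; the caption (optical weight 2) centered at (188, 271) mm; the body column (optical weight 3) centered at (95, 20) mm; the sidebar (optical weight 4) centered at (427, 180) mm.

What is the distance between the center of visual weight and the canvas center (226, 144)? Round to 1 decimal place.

Σw = 1 + 2 + 3 + 4 = 10.
Σw·x = 1·281 + 2·188 + 3·95 + 4·427 = 2650, so x̄ = 2650/10 ≈ 265.00.
Σw·y = 1·205 + 2·271 + 3·20 + 4·180 = 1527, so ȳ = 1527/10 ≈ 152.70.
Relative to (226, 144): Δ = (39.00, 8.70); |Δ| = √(39.00² + 8.70²) ≈ 39.96.

≈ 40.0 mm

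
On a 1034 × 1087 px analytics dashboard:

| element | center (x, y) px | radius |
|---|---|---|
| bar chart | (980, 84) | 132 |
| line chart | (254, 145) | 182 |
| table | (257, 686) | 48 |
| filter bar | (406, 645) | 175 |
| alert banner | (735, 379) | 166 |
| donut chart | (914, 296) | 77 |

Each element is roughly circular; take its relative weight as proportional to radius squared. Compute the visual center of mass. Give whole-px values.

(549, 340)

r² weights: bar chart 132² = 17424, line chart 182² = 33124, table 48² = 2304, filter bar 175² = 30625, alert banner 166² = 27556, donut chart 77² = 5929. Total = 116962.
x: (17424·980 + 33124·254 + 2304·257 + 30625·406 + 27556·735 + 5929·914) / 116962 = 64187660 / 116962 ≈ 548.79
y: (17424·84 + 33124·145 + 2304·686 + 30625·645 + 27556·379 + 5929·296) / 116962 = 39798973 / 116962 ≈ 340.27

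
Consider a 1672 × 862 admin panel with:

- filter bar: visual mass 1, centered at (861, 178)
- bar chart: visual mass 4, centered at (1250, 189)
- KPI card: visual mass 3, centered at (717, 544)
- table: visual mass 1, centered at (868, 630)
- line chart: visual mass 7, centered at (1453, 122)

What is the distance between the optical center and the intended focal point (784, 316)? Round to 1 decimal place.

≈ 411.5

Weights sum to 1 + 4 + 3 + 1 + 7 = 16.
Σw·x = 1·861 + 4·1250 + 3·717 + 1·868 + 7·1453 = 19051, so x̄ = 19051/16 ≈ 1190.69.
Σw·y = 1·178 + 4·189 + 3·544 + 1·630 + 7·122 = 4050, so ȳ = 4050/16 ≈ 253.12.
From (784, 316): dx = 406.69, dy = -62.88, so the distance is √(dx²+dy²) ≈ 411.52.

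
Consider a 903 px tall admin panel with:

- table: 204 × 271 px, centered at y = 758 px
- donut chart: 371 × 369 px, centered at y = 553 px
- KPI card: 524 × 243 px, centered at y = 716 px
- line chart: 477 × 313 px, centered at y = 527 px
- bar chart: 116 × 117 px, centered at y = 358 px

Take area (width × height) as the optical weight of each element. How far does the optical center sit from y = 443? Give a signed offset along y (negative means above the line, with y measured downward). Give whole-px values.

Taking area as weight: table 204·271 = 55284, donut chart 371·369 = 136899, KPI card 524·243 = 127332, line chart 477·313 = 149301, bar chart 116·117 = 13572. Sum 482388.
Σw·y = 55284·758 + 136899·553 + 127332·716 + 149301·527 + 13572·358 = 292320534, so ȳ = 292320534/482388 ≈ 605.99.
Against y = 443, that's 605.99 − 443 = 162.99.

≈ 163 px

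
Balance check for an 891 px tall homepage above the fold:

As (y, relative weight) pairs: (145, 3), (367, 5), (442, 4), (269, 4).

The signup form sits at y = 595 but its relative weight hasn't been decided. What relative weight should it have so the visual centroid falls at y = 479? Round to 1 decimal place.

w ≈ 22.0

Known weights sum to 3 + 5 + 4 + 4 = 16; their moment is 3·145 + 5·367 + 4·442 + 4·269 = 5114.
Set Σw·y/Σw = 479: (5114 + 595w) = 479·(16 + w).
Rearranging, w·(595 − 479) = 479·16 − 5114 = 2550, so w ≈ 2550/116 = 21.98.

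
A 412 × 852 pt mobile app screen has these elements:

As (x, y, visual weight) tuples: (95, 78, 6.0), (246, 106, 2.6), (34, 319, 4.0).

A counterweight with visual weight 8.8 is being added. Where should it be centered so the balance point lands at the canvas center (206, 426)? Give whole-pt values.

With the counterweight, Σw becomes 6.0 + 2.6 + 4.0 + 8.8 = 21.4.
Along x: (1345.6 + 8.8·x) / 21.4 = 206 (existing moment 6.0·95 + 2.6·246 + 4.0·34 = 1345.6) ⇒ x = (4408.4 − 1345.6) / 8.8 ≈ 348.05.
Along y: (2019.6 + 8.8·y) / 21.4 = 426 (existing moment 6.0·78 + 2.6·106 + 4.0·319 = 2019.6) ⇒ y = (9116.4 − 2019.6) / 8.8 ≈ 806.45.

(348, 806)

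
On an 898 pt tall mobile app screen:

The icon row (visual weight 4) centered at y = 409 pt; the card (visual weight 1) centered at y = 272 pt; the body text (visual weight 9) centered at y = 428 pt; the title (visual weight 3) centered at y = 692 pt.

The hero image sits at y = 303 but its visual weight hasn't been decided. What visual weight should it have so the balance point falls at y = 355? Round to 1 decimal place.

Fixed elements: Σw = 4 + 1 + 9 + 3 = 17, Σw·y = 4·409 + 1·272 + 9·428 + 3·692 = 7836.
Set Σw·y/Σw = 355: (7836 + 303w) = 355·(17 + w).
Solving: w = (355·17 − 7836) / (303 − 355) = -1801 / -52 ≈ 34.63.

w ≈ 34.6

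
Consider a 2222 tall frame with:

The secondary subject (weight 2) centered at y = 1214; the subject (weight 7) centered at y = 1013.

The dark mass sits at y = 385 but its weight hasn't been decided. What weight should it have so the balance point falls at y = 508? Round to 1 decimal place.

Existing Σw = 9 (2 + 7); existing moment 2·1214 + 7·1013 = 9519.
For the centroid to hit 508: (9519 + w·385) / (9 + w) = 508.
So w = (508·9 − 9519)/(385 − 508) = -4947/-123 ≈ 40.22.

w ≈ 40.2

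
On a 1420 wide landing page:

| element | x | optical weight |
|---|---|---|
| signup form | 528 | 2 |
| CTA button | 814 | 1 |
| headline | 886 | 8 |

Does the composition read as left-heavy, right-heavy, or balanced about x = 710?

Σw = 2 + 1 + 8 = 11.
x-moment: 2·528 + 1·814 + 8·886 = 8958; centroid 8958/11 ≈ 814.36.
814.4 lies right of the midline 710, so the layout is right-heavy.

right-heavy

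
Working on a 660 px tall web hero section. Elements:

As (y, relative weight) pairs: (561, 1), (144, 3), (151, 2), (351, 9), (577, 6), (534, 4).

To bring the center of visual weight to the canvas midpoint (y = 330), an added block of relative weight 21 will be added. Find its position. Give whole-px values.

With the added block, Σw becomes 1 + 3 + 2 + 9 + 6 + 4 + 21 = 46.
y: target moment 46×330 = 15180; current 1·561 + 3·144 + 2·151 + 9·351 + 6·577 + 4·534 = 10052; the added block supplies 5128, so y = 5128/21 ≈ 244.19.

y ≈ 244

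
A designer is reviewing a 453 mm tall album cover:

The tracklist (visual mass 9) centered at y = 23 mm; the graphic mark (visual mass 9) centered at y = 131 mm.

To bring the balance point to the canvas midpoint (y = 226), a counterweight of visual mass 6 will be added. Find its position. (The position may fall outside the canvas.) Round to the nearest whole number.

y ≈ 673

New total weight: (9 + 9) + 6 = 24.
Along y: (1386 + 6·y) / 24 = 226 (existing moment 9·23 + 9·131 = 1386) ⇒ y = (5424 − 1386) / 6 ≈ 673.00.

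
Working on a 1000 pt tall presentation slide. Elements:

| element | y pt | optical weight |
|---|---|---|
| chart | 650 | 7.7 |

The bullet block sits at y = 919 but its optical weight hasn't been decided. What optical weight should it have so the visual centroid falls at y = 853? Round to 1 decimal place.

The single fixed element contributes weight 7.7, moment 7.7·650 = 5005.0.
Balance at y = 853 requires (5005.0 + w·919) / (7.7 + w) = 853.
Solving: w = (853·7.7 − 5005.0) / (919 − 853) = 1563.1 / 66 ≈ 23.68.

w ≈ 23.7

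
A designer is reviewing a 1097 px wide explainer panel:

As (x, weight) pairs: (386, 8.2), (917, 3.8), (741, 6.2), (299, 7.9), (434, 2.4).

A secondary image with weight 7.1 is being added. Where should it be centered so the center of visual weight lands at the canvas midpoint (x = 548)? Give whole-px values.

x ≈ 685

After adding the secondary image, total weight = 8.2 + 3.8 + 6.2 + 7.9 + 2.4 + 7.1 = 35.6.
Along x: (14647.7 + 7.1·x) / 35.6 = 548 (existing moment 8.2·386 + 3.8·917 + 6.2·741 + 7.9·299 + 2.4·434 = 14647.7) ⇒ x = (19508.8 − 14647.7) / 7.1 ≈ 684.66.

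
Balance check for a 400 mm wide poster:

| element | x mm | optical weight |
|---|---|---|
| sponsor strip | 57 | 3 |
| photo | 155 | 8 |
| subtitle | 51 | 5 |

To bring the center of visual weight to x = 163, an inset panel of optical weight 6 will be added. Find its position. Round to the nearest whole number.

x ≈ 320

After adding the inset panel, total weight = 3 + 8 + 5 + 6 = 22.
x: need Σw·x = 22·163 = 3586. Existing = 3·57 + 8·155 + 5·51 = 1666. Remainder 1920 / 6 ≈ 320.00.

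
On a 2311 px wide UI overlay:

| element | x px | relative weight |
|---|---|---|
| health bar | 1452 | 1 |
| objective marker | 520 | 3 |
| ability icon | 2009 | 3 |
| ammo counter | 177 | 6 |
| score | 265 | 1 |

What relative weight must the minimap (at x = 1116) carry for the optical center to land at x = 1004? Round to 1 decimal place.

w ≈ 32.9

Known weights sum to 1 + 3 + 3 + 6 + 1 = 14; their moment is 1·1452 + 3·520 + 3·2009 + 6·177 + 1·265 = 10366.
Set Σw·x/Σw = 1004: (10366 + 1116w) = 1004·(14 + w).
Rearranging, w·(1116 − 1004) = 1004·14 − 10366 = 3690, so w ≈ 3690/112 = 32.95.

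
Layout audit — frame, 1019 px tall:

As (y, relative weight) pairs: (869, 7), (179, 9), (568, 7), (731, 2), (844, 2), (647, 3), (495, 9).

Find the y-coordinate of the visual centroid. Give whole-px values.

y ≈ 544

Weights sum to 7 + 9 + 7 + 2 + 2 + 3 + 9 = 39.
Σw·y = 21216; ȳ = 21216/39 ≈ 544.00.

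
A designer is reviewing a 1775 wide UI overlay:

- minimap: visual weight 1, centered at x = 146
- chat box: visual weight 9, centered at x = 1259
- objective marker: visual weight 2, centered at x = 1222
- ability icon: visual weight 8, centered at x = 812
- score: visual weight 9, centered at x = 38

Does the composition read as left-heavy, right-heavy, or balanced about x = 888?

left-heavy

Σw = 1 + 9 + 2 + 8 + 9 = 29.
x-moment: 1·146 + 9·1259 + 2·1222 + 8·812 + 9·38 = 20759; centroid 20759/29 ≈ 715.83.
715.8 vs midline 888 → left-heavy.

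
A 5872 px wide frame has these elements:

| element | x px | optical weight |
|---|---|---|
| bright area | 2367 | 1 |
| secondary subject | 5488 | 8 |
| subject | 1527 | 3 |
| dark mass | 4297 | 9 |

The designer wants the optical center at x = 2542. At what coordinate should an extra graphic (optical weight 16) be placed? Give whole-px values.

New total weight: (1 + 8 + 3 + 9) + 16 = 37.
x: target moment 37×2542 = 94054; current 1·2367 + 8·5488 + 3·1527 + 9·4297 = 89525; the extra graphic supplies 4529, so x = 4529/16 ≈ 283.06.

x ≈ 283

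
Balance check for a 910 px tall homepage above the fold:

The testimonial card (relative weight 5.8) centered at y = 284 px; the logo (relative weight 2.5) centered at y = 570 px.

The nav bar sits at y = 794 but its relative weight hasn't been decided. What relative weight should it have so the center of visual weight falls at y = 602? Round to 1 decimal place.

w ≈ 10.0

Known weights sum to 5.8 + 2.5 = 8.3; their moment is 5.8·284 + 2.5·570 = 3072.2.
For the centroid to hit 602: (3072.2 + w·794) / (8.3 + w) = 602.
So w = (602·8.3 − 3072.2)/(794 − 602) = 1924.4/192 ≈ 10.02.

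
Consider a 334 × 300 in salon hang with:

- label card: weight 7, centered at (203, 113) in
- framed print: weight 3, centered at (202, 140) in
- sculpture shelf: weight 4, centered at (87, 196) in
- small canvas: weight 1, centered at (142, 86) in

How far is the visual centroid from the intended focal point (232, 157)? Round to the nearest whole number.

≈ 67 in

Weights sum to 7 + 3 + 4 + 1 = 15.
Σw·x = 7·203 + 3·202 + 4·87 + 1·142 = 2517, so x̄ = 2517/15 ≈ 167.80.
Σw·y = 7·113 + 3·140 + 4·196 + 1·86 = 2081, so ȳ = 2081/15 ≈ 138.73.
From (232, 157): dx = -64.20, dy = -18.27, so the distance is √(dx²+dy²) ≈ 66.75.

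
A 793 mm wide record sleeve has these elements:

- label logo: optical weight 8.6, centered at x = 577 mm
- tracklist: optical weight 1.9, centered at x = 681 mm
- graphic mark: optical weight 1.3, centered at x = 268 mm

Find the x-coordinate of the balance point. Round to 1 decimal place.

x ≈ 559.7

Total weight = 8.6 + 1.9 + 1.3 = 11.8.
Σw·x = 8.6·577 + 1.9·681 + 1.3·268 = 6604.5, so x̄ = 6604.5/11.8 ≈ 559.70.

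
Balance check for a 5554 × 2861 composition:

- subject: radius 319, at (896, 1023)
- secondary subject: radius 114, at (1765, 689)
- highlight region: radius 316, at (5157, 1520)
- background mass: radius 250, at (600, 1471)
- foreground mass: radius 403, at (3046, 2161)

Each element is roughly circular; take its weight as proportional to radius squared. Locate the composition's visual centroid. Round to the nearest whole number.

(2642, 1610)

Weights ∝ r²: subject 319² = 101761, secondary subject 114² = 12996, highlight region 316² = 99856, background mass 250² = 62500, foreground mass 403² = 162409; Σw = 439522.
x-moment: 101761·896 + 12996·1765 + 99856·5157 + 62500·600 + 162409·3046 = 1161271002; centroid 1161271002/439522 ≈ 2642.12.
y-moment: 101761·1023 + 12996·689 + 99856·1520 + 62500·1471 + 162409·2161 = 707740216; centroid 707740216/439522 ≈ 1610.25.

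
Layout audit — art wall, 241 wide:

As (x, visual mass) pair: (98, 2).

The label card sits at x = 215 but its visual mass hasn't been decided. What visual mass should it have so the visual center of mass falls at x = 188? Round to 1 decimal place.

w ≈ 6.7

Known: weight 2 with moment 2·98 = 196.
Set Σw·x/Σw = 188: (196 + 215w) = 188·(2 + w).
So w = (188·2 − 196)/(215 − 188) = 180/27 ≈ 6.67.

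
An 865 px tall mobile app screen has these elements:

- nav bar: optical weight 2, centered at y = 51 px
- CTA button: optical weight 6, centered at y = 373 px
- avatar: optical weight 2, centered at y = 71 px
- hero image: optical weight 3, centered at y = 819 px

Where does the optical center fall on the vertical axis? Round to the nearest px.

Σw = 2 + 6 + 2 + 3 = 13.
Σw·y = 2·51 + 6·373 + 2·71 + 3·819 = 4939, so ȳ = 4939/13 ≈ 379.92.

y ≈ 380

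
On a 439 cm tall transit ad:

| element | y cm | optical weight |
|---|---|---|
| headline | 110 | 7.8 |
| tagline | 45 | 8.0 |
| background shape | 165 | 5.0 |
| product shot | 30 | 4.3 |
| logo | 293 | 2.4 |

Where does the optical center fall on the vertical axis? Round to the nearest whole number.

y ≈ 105

Weights sum to 7.8 + 8.0 + 5.0 + 4.3 + 2.4 = 27.5.
y: (7.8·110 + 8.0·45 + 5.0·165 + 4.3·30 + 2.4·293) / 27.5 = 2875.2 / 27.5 ≈ 104.55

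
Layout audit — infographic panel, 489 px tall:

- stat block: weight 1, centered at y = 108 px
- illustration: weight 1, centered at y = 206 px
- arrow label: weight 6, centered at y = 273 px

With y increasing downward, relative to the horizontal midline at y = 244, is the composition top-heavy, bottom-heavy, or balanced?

Weights sum to 1 + 1 + 6 = 8.
y-moment: 1·108 + 1·206 + 6·273 = 1952; centroid 1952/8 ≈ 244.00.
244.00 = 244 exactly: balanced.

balanced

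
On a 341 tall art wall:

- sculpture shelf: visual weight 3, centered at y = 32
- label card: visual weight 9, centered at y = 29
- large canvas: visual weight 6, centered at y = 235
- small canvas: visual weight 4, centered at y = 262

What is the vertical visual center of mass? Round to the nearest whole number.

y ≈ 128

Total weight = 3 + 9 + 6 + 4 = 22.
y: (3·32 + 9·29 + 6·235 + 4·262) / 22 = 2815 / 22 ≈ 127.95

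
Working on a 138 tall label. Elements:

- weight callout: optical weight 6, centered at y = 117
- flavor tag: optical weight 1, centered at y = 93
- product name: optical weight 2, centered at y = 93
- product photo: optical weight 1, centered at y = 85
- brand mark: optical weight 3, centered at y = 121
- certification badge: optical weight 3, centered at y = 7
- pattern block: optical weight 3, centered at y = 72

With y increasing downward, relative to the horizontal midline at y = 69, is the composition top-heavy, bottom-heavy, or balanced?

Σw = 6 + 1 + 2 + 1 + 3 + 3 + 3 = 19.
y: moment 1666 / weight 19 ≈ 87.68
87.7 lies below (larger y than) the midline 69, so the layout is bottom-heavy.

bottom-heavy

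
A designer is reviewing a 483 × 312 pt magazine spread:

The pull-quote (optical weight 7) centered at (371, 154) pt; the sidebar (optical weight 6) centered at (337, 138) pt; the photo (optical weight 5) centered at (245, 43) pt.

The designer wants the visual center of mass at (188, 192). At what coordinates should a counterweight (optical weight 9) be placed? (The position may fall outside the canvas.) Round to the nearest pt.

(-85, 340)

After adding the counterweight, total weight = 7 + 6 + 5 + 9 = 27.
x: target moment 27×188 = 5076; current 7·371 + 6·337 + 5·245 = 5844; the counterweight supplies -768, so x = -768/9 ≈ -85.33.
y: target moment 27×192 = 5184; current 7·154 + 6·138 + 5·43 = 2121; the counterweight supplies 3063, so y = 3063/9 ≈ 340.33.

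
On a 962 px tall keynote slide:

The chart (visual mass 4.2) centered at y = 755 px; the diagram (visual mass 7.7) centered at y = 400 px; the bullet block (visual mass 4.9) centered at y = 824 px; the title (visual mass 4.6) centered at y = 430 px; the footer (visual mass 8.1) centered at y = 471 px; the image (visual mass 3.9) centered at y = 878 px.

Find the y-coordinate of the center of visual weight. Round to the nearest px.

y ≈ 584

Σw = 4.2 + 7.7 + 4.9 + 4.6 + 8.1 + 3.9 = 33.4.
y: (4.2·755 + 7.7·400 + 4.9·824 + 4.6·430 + 8.1·471 + 3.9·878) / 33.4 = 19505.9 / 33.4 ≈ 584.01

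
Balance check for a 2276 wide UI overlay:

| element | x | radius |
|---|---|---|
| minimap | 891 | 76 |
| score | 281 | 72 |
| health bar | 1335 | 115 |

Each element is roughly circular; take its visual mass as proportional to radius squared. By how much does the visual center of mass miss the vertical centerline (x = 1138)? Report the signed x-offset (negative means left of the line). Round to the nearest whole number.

≈ -135

r² weights: minimap 76² = 5776, score 72² = 5184, health bar 115² = 13225. Total = 24185.
x: (5776·891 + 5184·281 + 13225·1335) / 24185 = 24258495 / 24185 ≈ 1003.04
Against x = 1138, that's 1003.04 − 1138 = -134.96.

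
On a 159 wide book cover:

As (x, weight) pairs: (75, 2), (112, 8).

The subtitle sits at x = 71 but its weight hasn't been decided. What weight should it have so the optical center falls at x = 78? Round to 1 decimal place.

Existing Σw = 10 (2 + 8); existing moment 2·75 + 8·112 = 1046.
Balance at x = 78 requires (1046 + w·71) / (10 + w) = 78.
So w = (78·10 − 1046)/(71 − 78) = -266/-7 ≈ 38.00.

w ≈ 38.0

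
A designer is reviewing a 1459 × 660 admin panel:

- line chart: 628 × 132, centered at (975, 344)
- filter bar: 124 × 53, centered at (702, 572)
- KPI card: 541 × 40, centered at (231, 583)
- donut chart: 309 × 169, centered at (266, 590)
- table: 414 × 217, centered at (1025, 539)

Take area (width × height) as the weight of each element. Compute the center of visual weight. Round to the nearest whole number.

(776, 490)

Areas → weights: line chart 628·132 = 82896, filter bar 124·53 = 6572, KPI card 541·40 = 21640, donut chart 309·169 = 52221, table 414·217 = 89838; Σw = 253167.
x: (82896·975 + 6572·702 + 21640·231 + 52221·266 + 89838·1025) / 253167 = 196410720 / 253167 ≈ 775.81
y: (82896·344 + 6572·572 + 21640·583 + 52221·590 + 89838·539) / 253167 = 124124600 / 253167 ≈ 490.29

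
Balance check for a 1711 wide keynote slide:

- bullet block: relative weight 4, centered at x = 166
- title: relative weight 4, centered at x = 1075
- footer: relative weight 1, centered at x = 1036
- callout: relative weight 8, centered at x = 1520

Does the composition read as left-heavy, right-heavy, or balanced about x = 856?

right-heavy

Weights sum to 4 + 4 + 1 + 8 = 17.
x-moment: 4·166 + 4·1075 + 1·1036 + 8·1520 = 18160; centroid 18160/17 ≈ 1068.24.
Since 1068.2 is right of 856, the composition reads right-heavy.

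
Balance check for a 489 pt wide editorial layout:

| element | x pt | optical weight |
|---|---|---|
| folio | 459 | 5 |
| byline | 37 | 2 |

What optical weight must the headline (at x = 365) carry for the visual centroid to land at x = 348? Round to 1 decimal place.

Known weights sum to 5 + 2 = 7; their moment is 5·459 + 2·37 = 2369.
Balance at x = 348 requires (2369 + w·365) / (7 + w) = 348.
So w = (348·7 − 2369)/(365 − 348) = 67/17 ≈ 3.94.

w ≈ 3.9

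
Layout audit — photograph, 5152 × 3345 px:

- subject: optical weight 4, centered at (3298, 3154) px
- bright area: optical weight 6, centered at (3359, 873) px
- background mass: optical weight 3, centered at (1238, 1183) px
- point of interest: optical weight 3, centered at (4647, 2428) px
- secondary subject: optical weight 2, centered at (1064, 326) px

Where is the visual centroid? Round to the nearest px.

Total weight = 4 + 6 + 3 + 3 + 2 = 18.
x-moment: 4·3298 + 6·3359 + 3·1238 + 3·4647 + 2·1064 = 53129; centroid 53129/18 ≈ 2951.61.
y-moment: 4·3154 + 6·873 + 3·1183 + 3·2428 + 2·326 = 29339; centroid 29339/18 ≈ 1629.94.

(2952, 1630)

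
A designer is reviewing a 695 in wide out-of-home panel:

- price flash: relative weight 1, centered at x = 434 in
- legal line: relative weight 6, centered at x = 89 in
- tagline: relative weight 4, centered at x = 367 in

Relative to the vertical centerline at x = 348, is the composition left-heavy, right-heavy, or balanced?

left-heavy

Σw = 1 + 6 + 4 = 11.
x: (1·434 + 6·89 + 4·367) / 11 = 2436 / 11 ≈ 221.45
221.5 vs midline 348 → left-heavy.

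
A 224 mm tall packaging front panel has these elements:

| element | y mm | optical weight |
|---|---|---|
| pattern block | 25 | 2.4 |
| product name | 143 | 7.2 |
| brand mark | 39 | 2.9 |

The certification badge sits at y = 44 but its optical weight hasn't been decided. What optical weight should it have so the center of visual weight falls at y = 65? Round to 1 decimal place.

Known weights sum to 2.4 + 7.2 + 2.9 = 12.5; their moment is 2.4·25 + 7.2·143 + 2.9·39 = 1202.7.
Balance at y = 65 requires (1202.7 + w·44) / (12.5 + w) = 65.
Rearranging, w·(44 − 65) = 65·12.5 − 1202.7 = -390.2, so w ≈ -390.2/-21 = 18.58.

w ≈ 18.6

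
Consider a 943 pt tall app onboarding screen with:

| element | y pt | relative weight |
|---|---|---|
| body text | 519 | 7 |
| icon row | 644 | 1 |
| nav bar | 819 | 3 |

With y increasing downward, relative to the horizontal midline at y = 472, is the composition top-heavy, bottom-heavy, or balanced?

bottom-heavy

Weights sum to 7 + 1 + 3 = 11.
y: (7·519 + 1·644 + 3·819) / 11 = 6734 / 11 ≈ 612.18
Since 612.2 is below (larger y than) 472, the composition reads bottom-heavy.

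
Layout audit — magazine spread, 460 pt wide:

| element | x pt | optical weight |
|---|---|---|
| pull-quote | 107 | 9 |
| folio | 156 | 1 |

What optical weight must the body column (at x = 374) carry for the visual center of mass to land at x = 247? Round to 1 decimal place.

w ≈ 10.6

Fixed elements: Σw = 9 + 1 = 10, Σw·x = 9·107 + 1·156 = 1119.
Balance at x = 247 requires (1119 + w·374) / (10 + w) = 247.
Solving: w = (247·10 − 1119) / (374 − 247) = 1351 / 127 ≈ 10.64.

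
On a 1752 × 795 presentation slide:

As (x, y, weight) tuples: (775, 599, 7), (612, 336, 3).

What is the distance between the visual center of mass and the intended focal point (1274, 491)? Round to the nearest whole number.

≈ 549

Total weight = 7 + 3 = 10.
x-moment: 7·775 + 3·612 = 7261; centroid 7261/10 ≈ 726.10.
y-moment: 7·599 + 3·336 = 5201; centroid 5201/10 ≈ 520.10.
Offset from (1274, 491): Δx ≈ -547.90, Δy ≈ 29.10; distance = √(Δx² + Δy²) ≈ 548.67.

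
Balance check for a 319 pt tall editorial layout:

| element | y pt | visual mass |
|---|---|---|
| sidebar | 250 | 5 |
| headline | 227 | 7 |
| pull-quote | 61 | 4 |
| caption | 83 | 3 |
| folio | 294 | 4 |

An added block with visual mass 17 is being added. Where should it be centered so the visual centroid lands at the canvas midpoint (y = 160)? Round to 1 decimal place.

y ≈ 111.3

After adding the added block, total weight = 5 + 7 + 4 + 3 + 4 + 17 = 40.
y: target moment 40×160 = 6400; current 5·250 + 7·227 + 4·61 + 3·83 + 4·294 = 4508; the added block supplies 1892, so y = 1892/17 ≈ 111.29.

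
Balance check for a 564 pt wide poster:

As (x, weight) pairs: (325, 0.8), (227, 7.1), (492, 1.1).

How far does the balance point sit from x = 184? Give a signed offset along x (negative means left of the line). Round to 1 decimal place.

Σw = 0.8 + 7.1 + 1.1 = 9.0.
x-moment: 0.8·325 + 7.1·227 + 1.1·492 = 2412.9; centroid 2412.9/9.0 ≈ 268.10.
Against x = 184, that's 268.10 − 184 = 84.10.

≈ 84.1 pt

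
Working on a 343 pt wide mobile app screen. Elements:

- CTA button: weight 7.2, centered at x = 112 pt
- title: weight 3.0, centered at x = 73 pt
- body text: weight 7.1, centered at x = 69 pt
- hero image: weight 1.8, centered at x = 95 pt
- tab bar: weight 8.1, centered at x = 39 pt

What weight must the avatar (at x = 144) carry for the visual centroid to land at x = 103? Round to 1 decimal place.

w ≈ 19.5

Existing Σw = 27.2 (7.2 + 3.0 + 7.1 + 1.8 + 8.1); existing moment 7.2·112 + 3.0·73 + 7.1·69 + 1.8·95 + 8.1·39 = 2002.2.
Set Σw·x/Σw = 103: (2002.2 + 144w) = 103·(27.2 + w).
Rearranging, w·(144 − 103) = 103·27.2 − 2002.2 = 799.4, so w ≈ 799.4/41 = 19.50.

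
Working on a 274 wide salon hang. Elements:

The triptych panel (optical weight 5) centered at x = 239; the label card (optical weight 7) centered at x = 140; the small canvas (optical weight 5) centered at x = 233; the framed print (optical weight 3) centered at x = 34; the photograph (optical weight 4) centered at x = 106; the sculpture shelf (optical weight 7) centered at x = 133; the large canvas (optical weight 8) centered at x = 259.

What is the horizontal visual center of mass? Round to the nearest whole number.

Total weight = 5 + 7 + 5 + 3 + 4 + 7 + 8 = 39.
x-moment: 5·239 + 7·140 + 5·233 + 3·34 + 4·106 + 7·133 + 8·259 = 6869; centroid 6869/39 ≈ 176.13.

x ≈ 176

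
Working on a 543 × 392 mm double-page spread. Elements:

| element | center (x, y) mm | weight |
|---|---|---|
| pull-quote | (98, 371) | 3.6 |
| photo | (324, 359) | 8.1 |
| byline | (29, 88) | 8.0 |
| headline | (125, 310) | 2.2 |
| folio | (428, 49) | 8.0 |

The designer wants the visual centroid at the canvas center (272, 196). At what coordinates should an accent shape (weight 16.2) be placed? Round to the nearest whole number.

(348, 186)

New total weight: (3.6 + 8.1 + 8.0 + 2.2 + 8.0) + 16.2 = 46.1.
Along x: (6908.2 + 16.2·x) / 46.1 = 272 (existing moment 3.6·98 + 8.1·324 + 8.0·29 + 2.2·125 + 8.0·428 = 6908.2) ⇒ x = (12539.2 − 6908.2) / 16.2 ≈ 347.59.
Along y: (6021.5 + 16.2·y) / 46.1 = 196 (existing moment 3.6·371 + 8.1·359 + 8.0·88 + 2.2·310 + 8.0·49 = 6021.5) ⇒ y = (9035.6 − 6021.5) / 16.2 ≈ 186.06.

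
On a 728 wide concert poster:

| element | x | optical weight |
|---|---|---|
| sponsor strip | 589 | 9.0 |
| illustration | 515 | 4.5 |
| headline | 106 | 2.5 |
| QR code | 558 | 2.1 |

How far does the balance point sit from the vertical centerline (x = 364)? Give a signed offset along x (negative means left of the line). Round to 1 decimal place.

≈ 136.3

Σw = 9.0 + 4.5 + 2.5 + 2.1 = 18.1.
x: (9.0·589 + 4.5·515 + 2.5·106 + 2.1·558) / 18.1 = 9055.3 / 18.1 ≈ 500.29
Difference: 500.29 − 364 ≈ 136.29.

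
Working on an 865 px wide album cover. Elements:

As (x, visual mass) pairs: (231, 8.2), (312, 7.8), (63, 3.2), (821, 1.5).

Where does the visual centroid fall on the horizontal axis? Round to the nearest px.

x ≈ 278

Total weight = 8.2 + 7.8 + 3.2 + 1.5 = 20.7.
Σw·x = 8.2·231 + 7.8·312 + 3.2·63 + 1.5·821 = 5760.9, so x̄ = 5760.9/20.7 ≈ 278.30.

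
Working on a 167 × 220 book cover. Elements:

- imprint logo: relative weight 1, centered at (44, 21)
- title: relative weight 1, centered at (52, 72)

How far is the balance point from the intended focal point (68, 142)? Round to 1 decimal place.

Total weight = 1 + 1 = 2.
x: (1·44 + 1·52) / 2 = 96 / 2 ≈ 48.00
y: (1·21 + 1·72) / 2 = 93 / 2 ≈ 46.50
Offset from (68, 142): Δx ≈ -20.00, Δy ≈ -95.50; distance = √(Δx² + Δy²) ≈ 97.57.

≈ 97.6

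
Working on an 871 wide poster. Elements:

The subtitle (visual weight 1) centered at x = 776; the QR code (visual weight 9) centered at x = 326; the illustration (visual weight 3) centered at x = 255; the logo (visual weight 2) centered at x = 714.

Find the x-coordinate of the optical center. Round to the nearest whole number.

x ≈ 394

Total weight = 1 + 9 + 3 + 2 = 15.
x-moment: 1·776 + 9·326 + 3·255 + 2·714 = 5903; centroid 5903/15 ≈ 393.53.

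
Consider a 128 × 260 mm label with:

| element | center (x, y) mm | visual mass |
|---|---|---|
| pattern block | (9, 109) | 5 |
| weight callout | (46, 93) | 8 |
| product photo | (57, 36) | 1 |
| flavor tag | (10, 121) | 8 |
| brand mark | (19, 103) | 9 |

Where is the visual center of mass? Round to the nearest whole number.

(23, 104)

Weights sum to 5 + 8 + 1 + 8 + 9 = 31.
x-moment: 5·9 + 8·46 + 1·57 + 8·10 + 9·19 = 721; centroid 721/31 ≈ 23.26.
y-moment: 5·109 + 8·93 + 1·36 + 8·121 + 9·103 = 3220; centroid 3220/31 ≈ 103.87.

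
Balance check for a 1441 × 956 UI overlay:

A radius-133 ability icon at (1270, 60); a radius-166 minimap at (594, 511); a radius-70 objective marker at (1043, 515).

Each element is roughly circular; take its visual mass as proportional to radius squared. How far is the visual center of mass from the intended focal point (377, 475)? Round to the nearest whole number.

≈ 514

r² weights: ability icon 133² = 17689, minimap 166² = 27556, objective marker 70² = 4900. Total = 50145.
x: (17689·1270 + 27556·594 + 4900·1043) / 50145 = 43943994 / 50145 ≈ 876.34
y: (17689·60 + 27556·511 + 4900·515) / 50145 = 17665956 / 50145 ≈ 352.30
Offset from (377, 475): Δx ≈ 499.34, Δy ≈ -122.70; distance = √(Δx² + Δy²) ≈ 514.19.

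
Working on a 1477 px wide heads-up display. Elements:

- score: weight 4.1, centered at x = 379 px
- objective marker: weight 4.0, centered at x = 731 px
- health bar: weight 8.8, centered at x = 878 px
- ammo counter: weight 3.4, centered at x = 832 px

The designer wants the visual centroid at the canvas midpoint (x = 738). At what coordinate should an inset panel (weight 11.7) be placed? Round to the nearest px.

x ≈ 734

After adding the inset panel, total weight = 4.1 + 4.0 + 8.8 + 3.4 + 11.7 = 32.0.
x: target moment 32.0×738 = 23616.0; current 4.1·379 + 4.0·731 + 8.8·878 + 3.4·832 = 15033.1; the inset panel supplies 8582.9, so x = 8582.9/11.7 ≈ 733.58.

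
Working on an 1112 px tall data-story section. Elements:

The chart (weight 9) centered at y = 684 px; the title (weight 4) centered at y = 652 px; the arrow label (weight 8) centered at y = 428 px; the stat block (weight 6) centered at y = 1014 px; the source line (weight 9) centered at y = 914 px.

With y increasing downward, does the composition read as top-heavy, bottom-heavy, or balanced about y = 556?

Σw = 9 + 4 + 8 + 6 + 9 = 36.
Σw·y = 9·684 + 4·652 + 8·428 + 6·1014 + 9·914 = 26498, so ȳ = 26498/36 ≈ 736.06.
736.1 vs midline 556 → bottom-heavy.

bottom-heavy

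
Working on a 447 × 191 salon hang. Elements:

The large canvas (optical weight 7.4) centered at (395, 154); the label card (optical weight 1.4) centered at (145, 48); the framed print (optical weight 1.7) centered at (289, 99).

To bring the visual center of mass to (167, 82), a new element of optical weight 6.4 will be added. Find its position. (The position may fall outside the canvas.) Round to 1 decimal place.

New total weight: (7.4 + 1.4 + 1.7) + 6.4 = 16.9.
Along x: (3617.3 + 6.4·x) / 16.9 = 167 (existing moment 7.4·395 + 1.4·145 + 1.7·289 = 3617.3) ⇒ x = (2822.3 − 3617.3) / 6.4 ≈ -124.22.
Along y: (1375.1 + 6.4·y) / 16.9 = 82 (existing moment 7.4·154 + 1.4·48 + 1.7·99 = 1375.1) ⇒ y = (1385.8 − 1375.1) / 6.4 ≈ 1.67.

(-124.2, 1.7)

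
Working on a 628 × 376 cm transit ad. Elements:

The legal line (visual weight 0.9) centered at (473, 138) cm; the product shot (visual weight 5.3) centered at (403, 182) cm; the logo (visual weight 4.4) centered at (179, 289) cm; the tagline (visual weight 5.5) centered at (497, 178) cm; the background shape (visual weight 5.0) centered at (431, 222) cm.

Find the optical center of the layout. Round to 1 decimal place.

Weights sum to 0.9 + 5.3 + 4.4 + 5.5 + 5.0 = 21.1.
x-moment: 0.9·473 + 5.3·403 + 4.4·179 + 5.5·497 + 5.0·431 = 8237.7; centroid 8237.7/21.1 ≈ 390.41.
y-moment: 0.9·138 + 5.3·182 + 4.4·289 + 5.5·178 + 5.0·222 = 4449.4; centroid 4449.4/21.1 ≈ 210.87.

(390.4, 210.9)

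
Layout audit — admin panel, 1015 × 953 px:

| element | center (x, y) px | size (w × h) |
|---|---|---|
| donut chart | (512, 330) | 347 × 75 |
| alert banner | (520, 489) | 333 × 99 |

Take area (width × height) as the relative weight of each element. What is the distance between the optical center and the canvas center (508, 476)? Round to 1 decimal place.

≈ 57.8 px

Taking area as weight: donut chart 347·75 = 26025, alert banner 333·99 = 32967. Sum 58992.
Σw·x = 26025·512 + 32967·520 = 30467640, so x̄ = 30467640/58992 ≈ 516.47.
Σw·y = 26025·330 + 32967·489 = 24709113, so ȳ = 24709113/58992 ≈ 418.86.
Offset from (508, 476): Δx ≈ 8.47, Δy ≈ -57.14; distance = √(Δx² + Δy²) ≈ 57.77.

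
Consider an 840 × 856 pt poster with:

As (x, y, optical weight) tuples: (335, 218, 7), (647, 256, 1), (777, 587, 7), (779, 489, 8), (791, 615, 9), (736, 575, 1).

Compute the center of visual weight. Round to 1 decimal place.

Weights sum to 7 + 1 + 7 + 8 + 9 + 1 = 33.
x: moment 22518 / weight 33 ≈ 682.36
Σw·y = 15913; ȳ = 15913/33 ≈ 482.21.

(682.4, 482.2)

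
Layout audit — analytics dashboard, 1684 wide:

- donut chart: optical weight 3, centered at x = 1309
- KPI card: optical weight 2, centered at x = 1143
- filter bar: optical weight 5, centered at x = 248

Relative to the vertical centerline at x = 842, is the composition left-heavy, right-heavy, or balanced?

Σw = 3 + 2 + 5 = 10.
Σw·x = 3·1309 + 2·1143 + 5·248 = 7453, so x̄ = 7453/10 ≈ 745.30.
745.3 vs midline 842 → left-heavy.

left-heavy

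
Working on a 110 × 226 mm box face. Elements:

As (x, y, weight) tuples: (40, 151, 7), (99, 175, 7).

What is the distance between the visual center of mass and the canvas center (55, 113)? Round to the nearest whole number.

≈ 52 mm

Weights sum to 7 + 7 = 14.
Σw·x = 7·40 + 7·99 = 973, so x̄ = 973/14 ≈ 69.50.
Σw·y = 7·151 + 7·175 = 2282, so ȳ = 2282/14 ≈ 163.00.
From (55, 113): dx = 14.50, dy = 50.00, so the distance is √(dx²+dy²) ≈ 52.06.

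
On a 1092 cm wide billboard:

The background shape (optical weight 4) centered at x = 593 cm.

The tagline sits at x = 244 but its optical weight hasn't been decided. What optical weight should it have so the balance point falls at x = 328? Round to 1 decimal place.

w ≈ 12.6

Known: weight 4 with moment 4·593 = 2372.
Balance at x = 328 requires (2372 + w·244) / (4 + w) = 328.
So w = (328·4 − 2372)/(244 − 328) = -1060/-84 ≈ 12.62.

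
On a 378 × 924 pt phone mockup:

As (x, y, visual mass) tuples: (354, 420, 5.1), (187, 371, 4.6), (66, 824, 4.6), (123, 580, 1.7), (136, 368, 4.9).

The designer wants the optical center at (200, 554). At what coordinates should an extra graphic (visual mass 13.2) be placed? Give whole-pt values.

(225, 641)

With the extra graphic, Σw becomes 5.1 + 4.6 + 4.6 + 1.7 + 4.9 + 13.2 = 34.1.
x: target moment 34.1×200 = 6820.0; current 5.1·354 + 4.6·187 + 4.6·66 + 1.7·123 + 4.9·136 = 3844.7; the extra graphic supplies 2975.3, so x = 2975.3/13.2 ≈ 225.40.
y: target moment 34.1×554 = 18891.4; current 5.1·420 + 4.6·371 + 4.6·824 + 1.7·580 + 4.9·368 = 10428.2; the extra graphic supplies 8463.2, so y = 8463.2/13.2 ≈ 641.15.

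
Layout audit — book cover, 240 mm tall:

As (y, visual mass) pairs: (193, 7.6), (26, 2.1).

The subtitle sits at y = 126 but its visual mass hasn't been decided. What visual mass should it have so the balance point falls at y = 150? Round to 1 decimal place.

Existing Σw = 9.7 (7.6 + 2.1); existing moment 7.6·193 + 2.1·26 = 1521.4.
Set Σw·y/Σw = 150: (1521.4 + 126w) = 150·(9.7 + w).
So w = (150·9.7 − 1521.4)/(126 − 150) = -66.4/-24 ≈ 2.77.

w ≈ 2.8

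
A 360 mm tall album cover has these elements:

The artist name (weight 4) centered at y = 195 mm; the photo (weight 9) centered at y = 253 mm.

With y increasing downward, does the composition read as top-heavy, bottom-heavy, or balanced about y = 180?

Σw = 4 + 9 = 13.
y: (4·195 + 9·253) / 13 = 3057 / 13 ≈ 235.15
235.2 vs midline 180 → bottom-heavy.

bottom-heavy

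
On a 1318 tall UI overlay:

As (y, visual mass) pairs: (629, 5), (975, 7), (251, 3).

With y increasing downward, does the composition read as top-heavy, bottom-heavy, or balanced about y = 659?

bottom-heavy

Total weight = 5 + 7 + 3 = 15.
y: (5·629 + 7·975 + 3·251) / 15 = 10723 / 15 ≈ 714.87
714.9 lies below (larger y than) the midline 659, so the layout is bottom-heavy.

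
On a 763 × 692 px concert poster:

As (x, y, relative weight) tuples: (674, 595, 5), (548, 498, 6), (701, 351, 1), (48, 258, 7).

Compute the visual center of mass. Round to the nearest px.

Weights sum to 5 + 6 + 1 + 7 = 19.
x: (5·674 + 6·548 + 1·701 + 7·48) / 19 = 7695 / 19 ≈ 405.00
y: (5·595 + 6·498 + 1·351 + 7·258) / 19 = 8120 / 19 ≈ 427.37

(405, 427)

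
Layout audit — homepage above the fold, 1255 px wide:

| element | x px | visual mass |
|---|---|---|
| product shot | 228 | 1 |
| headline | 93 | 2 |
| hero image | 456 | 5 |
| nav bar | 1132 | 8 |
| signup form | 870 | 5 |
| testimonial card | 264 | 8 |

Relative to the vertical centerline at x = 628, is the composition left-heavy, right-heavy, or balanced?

Weights sum to 1 + 2 + 5 + 8 + 5 + 8 = 29.
x-moment: 1·228 + 2·93 + 5·456 + 8·1132 + 5·870 + 8·264 = 18212; centroid 18212/29 ≈ 628.00.
628.00 = 628 exactly: balanced.

balanced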